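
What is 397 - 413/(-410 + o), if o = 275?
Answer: 54008/135 ≈ 400.06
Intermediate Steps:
397 - 413/(-410 + o) = 397 - 413/(-410 + 275) = 397 - 413/(-135) = 397 - 1/135*(-413) = 397 + 413/135 = 54008/135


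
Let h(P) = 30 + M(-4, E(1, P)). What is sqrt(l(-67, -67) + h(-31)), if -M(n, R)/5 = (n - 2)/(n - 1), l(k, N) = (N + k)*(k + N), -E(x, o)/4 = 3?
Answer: 2*sqrt(4495) ≈ 134.09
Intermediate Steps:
E(x, o) = -12 (E(x, o) = -4*3 = -12)
l(k, N) = (N + k)**2 (l(k, N) = (N + k)*(N + k) = (N + k)**2)
M(n, R) = -5*(-2 + n)/(-1 + n) (M(n, R) = -5*(n - 2)/(n - 1) = -5*(-2 + n)/(-1 + n))
h(P) = 24 (h(P) = 30 + 5*(2 - 1*(-4))/(-1 - 4) = 30 + 5*(2 + 4)/(-5) = 30 + 5*(-1/5)*6 = 30 - 6 = 24)
sqrt(l(-67, -67) + h(-31)) = sqrt((-67 - 67)**2 + 24) = sqrt((-134)**2 + 24) = sqrt(17956 + 24) = sqrt(17980) = 2*sqrt(4495)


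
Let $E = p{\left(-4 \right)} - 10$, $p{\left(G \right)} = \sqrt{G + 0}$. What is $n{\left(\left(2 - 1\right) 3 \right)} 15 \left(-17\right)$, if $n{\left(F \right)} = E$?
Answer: $2550 - 510 i \approx 2550.0 - 510.0 i$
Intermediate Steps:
$p{\left(G \right)} = \sqrt{G}$
$E = -10 + 2 i$ ($E = \sqrt{-4} - 10 = 2 i - 10 = -10 + 2 i \approx -10.0 + 2.0 i$)
$n{\left(F \right)} = -10 + 2 i$
$n{\left(\left(2 - 1\right) 3 \right)} 15 \left(-17\right) = \left(-10 + 2 i\right) 15 \left(-17\right) = \left(-10 + 2 i\right) \left(-255\right) = 2550 - 510 i$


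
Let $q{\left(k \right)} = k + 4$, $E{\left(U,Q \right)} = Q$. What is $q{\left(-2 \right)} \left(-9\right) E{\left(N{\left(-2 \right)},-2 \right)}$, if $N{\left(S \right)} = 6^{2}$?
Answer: $36$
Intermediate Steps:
$N{\left(S \right)} = 36$
$q{\left(k \right)} = 4 + k$
$q{\left(-2 \right)} \left(-9\right) E{\left(N{\left(-2 \right)},-2 \right)} = \left(4 - 2\right) \left(-9\right) \left(-2\right) = 2 \left(-9\right) \left(-2\right) = \left(-18\right) \left(-2\right) = 36$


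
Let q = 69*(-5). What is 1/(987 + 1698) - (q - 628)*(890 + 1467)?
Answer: 6157674286/2685 ≈ 2.2934e+6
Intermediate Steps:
q = -345
1/(987 + 1698) - (q - 628)*(890 + 1467) = 1/(987 + 1698) - (-345 - 628)*(890 + 1467) = 1/2685 - (-973)*2357 = 1/2685 - 1*(-2293361) = 1/2685 + 2293361 = 6157674286/2685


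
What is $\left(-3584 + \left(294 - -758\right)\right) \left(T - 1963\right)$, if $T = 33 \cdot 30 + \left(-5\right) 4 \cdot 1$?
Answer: $2514276$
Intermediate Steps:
$T = 970$ ($T = 990 - 20 = 970$)
$\left(-3584 + \left(294 - -758\right)\right) \left(T - 1963\right) = \left(-3584 + \left(294 - -758\right)\right) \left(970 - 1963\right) = \left(-3584 + \left(294 + 758\right)\right) \left(-993\right) = \left(-3584 + 1052\right) \left(-993\right) = \left(-2532\right) \left(-993\right) = 2514276$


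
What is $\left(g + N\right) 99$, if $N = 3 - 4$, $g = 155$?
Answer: $15246$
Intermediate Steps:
$N = -1$ ($N = 3 - 4 = -1$)
$\left(g + N\right) 99 = \left(155 - 1\right) 99 = 154 \cdot 99 = 15246$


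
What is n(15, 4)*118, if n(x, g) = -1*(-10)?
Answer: 1180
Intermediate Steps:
n(x, g) = 10
n(15, 4)*118 = 10*118 = 1180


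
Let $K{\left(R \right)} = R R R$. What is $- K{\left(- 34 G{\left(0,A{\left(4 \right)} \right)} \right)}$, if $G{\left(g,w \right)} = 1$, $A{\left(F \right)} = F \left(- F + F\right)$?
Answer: $39304$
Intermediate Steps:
$A{\left(F \right)} = 0$ ($A{\left(F \right)} = F 0 = 0$)
$K{\left(R \right)} = R^{3}$ ($K{\left(R \right)} = R^{2} R = R^{3}$)
$- K{\left(- 34 G{\left(0,A{\left(4 \right)} \right)} \right)} = - \left(\left(-34\right) 1\right)^{3} = - \left(-34\right)^{3} = \left(-1\right) \left(-39304\right) = 39304$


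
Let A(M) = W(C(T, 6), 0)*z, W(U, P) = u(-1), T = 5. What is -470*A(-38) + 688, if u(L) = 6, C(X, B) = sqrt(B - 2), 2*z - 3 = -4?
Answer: 2098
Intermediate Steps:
z = -1/2 (z = 3/2 + (1/2)*(-4) = 3/2 - 2 = -1/2 ≈ -0.50000)
C(X, B) = sqrt(-2 + B)
W(U, P) = 6
A(M) = -3 (A(M) = 6*(-1/2) = -3)
-470*A(-38) + 688 = -470*(-3) + 688 = 1410 + 688 = 2098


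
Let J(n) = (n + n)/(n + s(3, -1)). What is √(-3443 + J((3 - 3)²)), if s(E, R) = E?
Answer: I*√3443 ≈ 58.677*I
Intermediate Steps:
J(n) = 2*n/(3 + n) (J(n) = (n + n)/(n + 3) = (2*n)/(3 + n) = 2*n/(3 + n))
√(-3443 + J((3 - 3)²)) = √(-3443 + 2*(3 - 3)²/(3 + (3 - 3)²)) = √(-3443 + 2*0²/(3 + 0²)) = √(-3443 + 2*0/(3 + 0)) = √(-3443 + 2*0/3) = √(-3443 + 2*0*(⅓)) = √(-3443 + 0) = √(-3443) = I*√3443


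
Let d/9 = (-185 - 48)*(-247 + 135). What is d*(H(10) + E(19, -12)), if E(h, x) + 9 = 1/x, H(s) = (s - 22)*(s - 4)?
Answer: -19043556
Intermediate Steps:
H(s) = (-22 + s)*(-4 + s)
d = 234864 (d = 9*((-185 - 48)*(-247 + 135)) = 9*(-233*(-112)) = 9*26096 = 234864)
E(h, x) = -9 + 1/x
d*(H(10) + E(19, -12)) = 234864*((88 + 10² - 26*10) + (-9 + 1/(-12))) = 234864*((88 + 100 - 260) + (-9 - 1/12)) = 234864*(-72 - 109/12) = 234864*(-973/12) = -19043556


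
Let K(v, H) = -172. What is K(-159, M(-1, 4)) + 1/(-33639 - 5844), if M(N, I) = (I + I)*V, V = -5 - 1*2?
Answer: -6791077/39483 ≈ -172.00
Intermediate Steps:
V = -7 (V = -5 - 2 = -7)
M(N, I) = -14*I (M(N, I) = (I + I)*(-7) = (2*I)*(-7) = -14*I)
K(-159, M(-1, 4)) + 1/(-33639 - 5844) = -172 + 1/(-33639 - 5844) = -172 + 1/(-39483) = -172 - 1/39483 = -6791077/39483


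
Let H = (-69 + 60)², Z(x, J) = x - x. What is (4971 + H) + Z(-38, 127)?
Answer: 5052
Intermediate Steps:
Z(x, J) = 0
H = 81 (H = (-9)² = 81)
(4971 + H) + Z(-38, 127) = (4971 + 81) + 0 = 5052 + 0 = 5052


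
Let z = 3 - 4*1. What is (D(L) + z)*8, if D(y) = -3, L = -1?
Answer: -32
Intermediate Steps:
z = -1 (z = 3 - 4 = -1)
(D(L) + z)*8 = (-3 - 1)*8 = -4*8 = -32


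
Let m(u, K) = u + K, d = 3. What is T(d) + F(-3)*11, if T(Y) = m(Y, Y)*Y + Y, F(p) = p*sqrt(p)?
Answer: 21 - 33*I*sqrt(3) ≈ 21.0 - 57.158*I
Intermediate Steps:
m(u, K) = K + u
F(p) = p**(3/2)
T(Y) = Y + 2*Y**2 (T(Y) = (Y + Y)*Y + Y = (2*Y)*Y + Y = 2*Y**2 + Y = Y + 2*Y**2)
T(d) + F(-3)*11 = 3*(1 + 2*3) + (-3)**(3/2)*11 = 3*(1 + 6) - 3*I*sqrt(3)*11 = 3*7 - 33*I*sqrt(3) = 21 - 33*I*sqrt(3)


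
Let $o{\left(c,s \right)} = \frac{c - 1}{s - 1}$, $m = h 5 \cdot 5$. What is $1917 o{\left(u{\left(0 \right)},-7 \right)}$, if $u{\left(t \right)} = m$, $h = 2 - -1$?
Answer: $- \frac{70929}{4} \approx -17732.0$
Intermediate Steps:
$h = 3$ ($h = 2 + 1 = 3$)
$m = 75$ ($m = 3 \cdot 5 \cdot 5 = 15 \cdot 5 = 75$)
$u{\left(t \right)} = 75$
$o{\left(c,s \right)} = \frac{-1 + c}{-1 + s}$
$1917 o{\left(u{\left(0 \right)},-7 \right)} = 1917 \frac{-1 + 75}{-1 - 7} = 1917 \frac{1}{-8} \cdot 74 = 1917 \left(\left(- \frac{1}{8}\right) 74\right) = 1917 \left(- \frac{37}{4}\right) = - \frac{70929}{4}$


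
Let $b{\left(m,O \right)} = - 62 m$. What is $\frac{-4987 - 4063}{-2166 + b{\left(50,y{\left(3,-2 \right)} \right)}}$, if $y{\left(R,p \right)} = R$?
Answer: $\frac{4525}{2633} \approx 1.7186$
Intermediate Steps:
$\frac{-4987 - 4063}{-2166 + b{\left(50,y{\left(3,-2 \right)} \right)}} = \frac{-4987 - 4063}{-2166 - 3100} = - \frac{9050}{-2166 - 3100} = - \frac{9050}{-5266} = \left(-9050\right) \left(- \frac{1}{5266}\right) = \frac{4525}{2633}$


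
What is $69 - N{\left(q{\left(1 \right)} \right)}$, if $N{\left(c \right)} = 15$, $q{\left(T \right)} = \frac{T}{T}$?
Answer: $54$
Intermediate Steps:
$q{\left(T \right)} = 1$
$69 - N{\left(q{\left(1 \right)} \right)} = 69 - 15 = 54$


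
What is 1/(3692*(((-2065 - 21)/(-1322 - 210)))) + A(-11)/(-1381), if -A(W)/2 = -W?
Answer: 42887239/2658947018 ≈ 0.016129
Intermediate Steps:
A(W) = 2*W (A(W) = -(-2)*W = 2*W)
1/(3692*(((-2065 - 21)/(-1322 - 210)))) + A(-11)/(-1381) = 1/(3692*(((-2065 - 21)/(-1322 - 210)))) + (2*(-11))/(-1381) = 1/(3692*((-2086/(-1532)))) - 22*(-1/1381) = 1/(3692*((-2086*(-1/1532)))) + 22/1381 = 1/(3692*(1043/766)) + 22/1381 = (1/3692)*(766/1043) + 22/1381 = 383/1925378 + 22/1381 = 42887239/2658947018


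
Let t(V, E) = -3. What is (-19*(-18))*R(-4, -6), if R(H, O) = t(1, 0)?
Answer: -1026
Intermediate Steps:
R(H, O) = -3
(-19*(-18))*R(-4, -6) = -19*(-18)*(-3) = 342*(-3) = -1026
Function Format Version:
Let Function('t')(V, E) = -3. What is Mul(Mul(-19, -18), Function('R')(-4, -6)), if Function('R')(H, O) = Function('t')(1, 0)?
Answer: -1026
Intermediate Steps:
Function('R')(H, O) = -3
Mul(Mul(-19, -18), Function('R')(-4, -6)) = Mul(Mul(-19, -18), -3) = Mul(342, -3) = -1026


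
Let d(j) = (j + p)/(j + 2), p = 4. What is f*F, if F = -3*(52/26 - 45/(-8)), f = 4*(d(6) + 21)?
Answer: -16287/8 ≈ -2035.9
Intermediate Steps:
d(j) = (4 + j)/(2 + j) (d(j) = (j + 4)/(j + 2) = (4 + j)/(2 + j))
f = 89 (f = 4*((4 + 6)/(2 + 6) + 21) = 4*(10/8 + 21) = 4*((1/8)*10 + 21) = 4*(5/4 + 21) = 4*(89/4) = 89)
F = -183/8 (F = -3*(52*(1/26) - 45*(-1/8)) = -3*(2 + 45/8) = -3*61/8 = -183/8 ≈ -22.875)
f*F = 89*(-183/8) = -16287/8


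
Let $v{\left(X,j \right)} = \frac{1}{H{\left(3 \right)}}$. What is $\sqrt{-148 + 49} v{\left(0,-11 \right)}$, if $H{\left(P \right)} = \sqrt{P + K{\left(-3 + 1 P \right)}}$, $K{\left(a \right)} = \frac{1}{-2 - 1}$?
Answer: $\frac{3 i \sqrt{66}}{4} \approx 6.093 i$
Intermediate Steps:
$K{\left(a \right)} = - \frac{1}{3}$ ($K{\left(a \right)} = \frac{1}{-3} = - \frac{1}{3}$)
$H{\left(P \right)} = \sqrt{- \frac{1}{3} + P}$ ($H{\left(P \right)} = \sqrt{P - \frac{1}{3}} = \sqrt{- \frac{1}{3} + P}$)
$v{\left(X,j \right)} = \frac{\sqrt{6}}{4}$ ($v{\left(X,j \right)} = \frac{1}{\frac{1}{3} \sqrt{-3 + 9 \cdot 3}} = \frac{1}{\frac{1}{3} \sqrt{-3 + 27}} = \frac{1}{\frac{1}{3} \sqrt{24}} = \frac{1}{\frac{1}{3} \cdot 2 \sqrt{6}} = \frac{1}{\frac{2}{3} \sqrt{6}} = \frac{\sqrt{6}}{4}$)
$\sqrt{-148 + 49} v{\left(0,-11 \right)} = \sqrt{-148 + 49} \frac{\sqrt{6}}{4} = \sqrt{-99} \frac{\sqrt{6}}{4} = 3 i \sqrt{11} \frac{\sqrt{6}}{4} = \frac{3 i \sqrt{66}}{4}$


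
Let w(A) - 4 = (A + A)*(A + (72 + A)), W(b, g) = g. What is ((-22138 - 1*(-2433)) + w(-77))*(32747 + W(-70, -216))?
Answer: -230091763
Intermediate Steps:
w(A) = 4 + 2*A*(72 + 2*A) (w(A) = 4 + (A + A)*(A + (72 + A)) = 4 + (2*A)*(72 + 2*A) = 4 + 2*A*(72 + 2*A))
((-22138 - 1*(-2433)) + w(-77))*(32747 + W(-70, -216)) = ((-22138 - 1*(-2433)) + (4 + 4*(-77)**2 + 144*(-77)))*(32747 - 216) = ((-22138 + 2433) + (4 + 4*5929 - 11088))*32531 = (-19705 + (4 + 23716 - 11088))*32531 = (-19705 + 12632)*32531 = -7073*32531 = -230091763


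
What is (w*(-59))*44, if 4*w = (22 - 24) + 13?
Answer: -7139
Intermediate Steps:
w = 11/4 (w = ((22 - 24) + 13)/4 = (-2 + 13)/4 = (1/4)*11 = 11/4 ≈ 2.7500)
(w*(-59))*44 = ((11/4)*(-59))*44 = -649/4*44 = -7139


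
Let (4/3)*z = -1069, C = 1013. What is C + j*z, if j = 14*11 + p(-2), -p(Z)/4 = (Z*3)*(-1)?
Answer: -206429/2 ≈ -1.0321e+5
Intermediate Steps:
z = -3207/4 (z = (¾)*(-1069) = -3207/4 ≈ -801.75)
p(Z) = 12*Z (p(Z) = -4*Z*3*(-1) = -4*3*Z*(-1) = -(-12)*Z = 12*Z)
j = 130 (j = 14*11 + 12*(-2) = 154 - 24 = 130)
C + j*z = 1013 + 130*(-3207/4) = 1013 - 208455/2 = -206429/2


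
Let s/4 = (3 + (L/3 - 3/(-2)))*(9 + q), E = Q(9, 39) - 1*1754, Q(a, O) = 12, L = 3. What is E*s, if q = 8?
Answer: -651508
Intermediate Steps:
E = -1742 (E = 12 - 1*1754 = 12 - 1754 = -1742)
s = 374 (s = 4*((3 + (3/3 - 3/(-2)))*(9 + 8)) = 4*((3 + (3*(⅓) - 3*(-½)))*17) = 4*((3 + (1 + 3/2))*17) = 4*((3 + 5/2)*17) = 4*((11/2)*17) = 4*(187/2) = 374)
E*s = -1742*374 = -651508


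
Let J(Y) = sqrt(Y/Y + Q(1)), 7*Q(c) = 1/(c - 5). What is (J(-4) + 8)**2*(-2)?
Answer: -1819/14 - 48*sqrt(21)/7 ≈ -161.35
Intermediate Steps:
Q(c) = 1/(7*(-5 + c)) (Q(c) = 1/(7*(c - 5)) = 1/(7*(-5 + c)))
J(Y) = 3*sqrt(21)/14 (J(Y) = sqrt(Y/Y + 1/(7*(-5 + 1))) = sqrt(1 + (1/7)/(-4)) = sqrt(1 + (1/7)*(-1/4)) = sqrt(1 - 1/28) = sqrt(27/28) = 3*sqrt(21)/14)
(J(-4) + 8)**2*(-2) = (3*sqrt(21)/14 + 8)**2*(-2) = (8 + 3*sqrt(21)/14)**2*(-2) = -2*(8 + 3*sqrt(21)/14)**2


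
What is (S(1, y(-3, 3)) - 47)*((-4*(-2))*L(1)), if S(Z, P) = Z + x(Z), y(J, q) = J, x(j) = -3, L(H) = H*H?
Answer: -392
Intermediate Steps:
L(H) = H²
S(Z, P) = -3 + Z (S(Z, P) = Z - 3 = -3 + Z)
(S(1, y(-3, 3)) - 47)*((-4*(-2))*L(1)) = ((-3 + 1) - 47)*(-4*(-2)*1²) = (-2 - 47)*(8*1) = -49*8 = -392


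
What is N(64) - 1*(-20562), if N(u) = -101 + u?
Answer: 20525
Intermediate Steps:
N(64) - 1*(-20562) = (-101 + 64) - 1*(-20562) = -37 + 20562 = 20525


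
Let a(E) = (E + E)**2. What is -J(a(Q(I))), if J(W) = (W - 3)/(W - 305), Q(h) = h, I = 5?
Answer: 97/205 ≈ 0.47317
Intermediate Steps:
a(E) = 4*E**2 (a(E) = (2*E)**2 = 4*E**2)
J(W) = (-3 + W)/(-305 + W)
-J(a(Q(I))) = -(-3 + 4*5**2)/(-305 + 4*5**2) = -(-3 + 4*25)/(-305 + 4*25) = -(-3 + 100)/(-305 + 100) = -97/(-205) = -(-1)*97/205 = -1*(-97/205) = 97/205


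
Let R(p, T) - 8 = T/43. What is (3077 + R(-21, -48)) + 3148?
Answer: 267971/43 ≈ 6231.9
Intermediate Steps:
R(p, T) = 8 + T/43
(3077 + R(-21, -48)) + 3148 = (3077 + (8 + (1/43)*(-48))) + 3148 = (3077 + (8 - 48/43)) + 3148 = (3077 + 296/43) + 3148 = 132607/43 + 3148 = 267971/43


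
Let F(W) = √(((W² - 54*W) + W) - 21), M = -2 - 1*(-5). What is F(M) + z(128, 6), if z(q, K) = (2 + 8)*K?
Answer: 60 + 3*I*√19 ≈ 60.0 + 13.077*I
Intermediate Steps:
z(q, K) = 10*K
M = 3 (M = -2 + 5 = 3)
F(W) = √(-21 + W² - 53*W) (F(W) = √((W² - 53*W) - 21) = √(-21 + W² - 53*W))
F(M) + z(128, 6) = √(-21 + 3² - 53*3) + 10*6 = √(-21 + 9 - 159) + 60 = √(-171) + 60 = 3*I*√19 + 60 = 60 + 3*I*√19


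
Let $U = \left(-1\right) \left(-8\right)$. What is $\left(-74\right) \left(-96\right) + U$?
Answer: $7112$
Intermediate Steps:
$U = 8$
$\left(-74\right) \left(-96\right) + U = \left(-74\right) \left(-96\right) + 8 = 7104 + 8 = 7112$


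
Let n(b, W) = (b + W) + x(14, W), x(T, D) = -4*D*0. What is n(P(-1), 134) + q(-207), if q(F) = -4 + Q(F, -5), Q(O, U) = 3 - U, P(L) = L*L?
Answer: 139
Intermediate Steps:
P(L) = L²
x(T, D) = 0
n(b, W) = W + b (n(b, W) = (b + W) + 0 = (W + b) + 0 = W + b)
q(F) = 4 (q(F) = -4 + (3 - 1*(-5)) = -4 + (3 + 5) = -4 + 8 = 4)
n(P(-1), 134) + q(-207) = (134 + (-1)²) + 4 = (134 + 1) + 4 = 135 + 4 = 139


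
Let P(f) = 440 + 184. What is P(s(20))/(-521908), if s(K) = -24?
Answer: -156/130477 ≈ -0.0011956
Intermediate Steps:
P(f) = 624
P(s(20))/(-521908) = 624/(-521908) = 624*(-1/521908) = -156/130477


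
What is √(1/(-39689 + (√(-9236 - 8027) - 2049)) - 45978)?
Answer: √((1919029765 - 45978*I*√17263)/(-41738 + I*√17263)) ≈ 0.e-10 - 214.42*I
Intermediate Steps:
√(1/(-39689 + (√(-9236 - 8027) - 2049)) - 45978) = √(1/(-39689 + (√(-17263) - 2049)) - 45978) = √(1/(-39689 + (I*√17263 - 2049)) - 45978) = √(1/(-39689 + (-2049 + I*√17263)) - 45978) = √(1/(-41738 + I*√17263) - 45978) = √(-45978 + 1/(-41738 + I*√17263))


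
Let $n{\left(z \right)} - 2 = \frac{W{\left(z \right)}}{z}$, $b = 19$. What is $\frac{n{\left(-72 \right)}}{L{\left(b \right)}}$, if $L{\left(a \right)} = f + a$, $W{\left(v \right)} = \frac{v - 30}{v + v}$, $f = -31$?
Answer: $- \frac{3439}{20736} \approx -0.16585$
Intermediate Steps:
$W{\left(v \right)} = \frac{-30 + v}{2 v}$
$L{\left(a \right)} = -31 + a$
$n{\left(z \right)} = 2 + \frac{-30 + z}{2 z^{2}}$ ($n{\left(z \right)} = 2 + \frac{\frac{1}{2} \frac{1}{z} \left(-30 + z\right)}{z} = 2 + \frac{-30 + z}{2 z^{2}}$)
$\frac{n{\left(-72 \right)}}{L{\left(b \right)}} = \frac{2 + \frac{1}{2 \left(-72\right)} - \frac{15}{5184}}{-31 + 19} = \frac{2 + \frac{1}{2} \left(- \frac{1}{72}\right) - \frac{5}{1728}}{-12} = \left(2 - \frac{1}{144} - \frac{5}{1728}\right) \left(- \frac{1}{12}\right) = \frac{3439}{1728} \left(- \frac{1}{12}\right) = - \frac{3439}{20736}$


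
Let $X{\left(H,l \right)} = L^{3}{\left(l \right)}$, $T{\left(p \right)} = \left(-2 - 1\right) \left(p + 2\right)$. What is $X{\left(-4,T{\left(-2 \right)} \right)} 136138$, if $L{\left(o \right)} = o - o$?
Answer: $0$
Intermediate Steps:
$T{\left(p \right)} = -6 - 3 p$ ($T{\left(p \right)} = - 3 \left(2 + p\right) = -6 - 3 p$)
$L{\left(o \right)} = 0$
$X{\left(H,l \right)} = 0$ ($X{\left(H,l \right)} = 0^{3} = 0$)
$X{\left(-4,T{\left(-2 \right)} \right)} 136138 = 0 \cdot 136138 = 0$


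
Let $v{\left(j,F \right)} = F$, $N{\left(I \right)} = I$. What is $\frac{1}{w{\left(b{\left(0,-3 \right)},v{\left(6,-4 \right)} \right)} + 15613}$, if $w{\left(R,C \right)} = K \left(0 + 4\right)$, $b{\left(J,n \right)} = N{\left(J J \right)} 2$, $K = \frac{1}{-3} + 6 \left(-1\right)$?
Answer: $\frac{3}{46763} \approx 6.4153 \cdot 10^{-5}$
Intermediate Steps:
$K = - \frac{19}{3}$ ($K = - \frac{1}{3} - 6 = - \frac{19}{3} \approx -6.3333$)
$b{\left(J,n \right)} = 2 J^{2}$ ($b{\left(J,n \right)} = J J 2 = J^{2} \cdot 2 = 2 J^{2}$)
$w{\left(R,C \right)} = - \frac{76}{3}$ ($w{\left(R,C \right)} = - \frac{19 \left(0 + 4\right)}{3} = \left(- \frac{19}{3}\right) 4 = - \frac{76}{3}$)
$\frac{1}{w{\left(b{\left(0,-3 \right)},v{\left(6,-4 \right)} \right)} + 15613} = \frac{1}{- \frac{76}{3} + 15613} = \frac{1}{\frac{46763}{3}} = \frac{3}{46763}$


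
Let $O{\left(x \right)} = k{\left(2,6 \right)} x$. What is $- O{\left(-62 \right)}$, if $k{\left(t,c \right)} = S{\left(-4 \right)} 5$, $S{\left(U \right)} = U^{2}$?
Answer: $4960$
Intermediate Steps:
$k{\left(t,c \right)} = 80$ ($k{\left(t,c \right)} = \left(-4\right)^{2} \cdot 5 = 16 \cdot 5 = 80$)
$O{\left(x \right)} = 80 x$
$- O{\left(-62 \right)} = - 80 \left(-62\right) = \left(-1\right) \left(-4960\right) = 4960$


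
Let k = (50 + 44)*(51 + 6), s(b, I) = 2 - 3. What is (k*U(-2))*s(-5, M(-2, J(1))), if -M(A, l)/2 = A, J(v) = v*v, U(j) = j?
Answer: 10716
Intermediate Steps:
J(v) = v**2
M(A, l) = -2*A
s(b, I) = -1
k = 5358 (k = 94*57 = 5358)
(k*U(-2))*s(-5, M(-2, J(1))) = (5358*(-2))*(-1) = -10716*(-1) = 10716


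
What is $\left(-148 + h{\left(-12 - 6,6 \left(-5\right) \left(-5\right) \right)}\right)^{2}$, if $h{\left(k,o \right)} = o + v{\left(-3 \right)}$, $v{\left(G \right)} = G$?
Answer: $1$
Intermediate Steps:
$h{\left(k,o \right)} = -3 + o$ ($h{\left(k,o \right)} = o - 3 = -3 + o$)
$\left(-148 + h{\left(-12 - 6,6 \left(-5\right) \left(-5\right) \right)}\right)^{2} = \left(-148 - \left(3 - 6 \left(-5\right) \left(-5\right)\right)\right)^{2} = \left(-148 - -147\right)^{2} = \left(-148 + \left(-3 + 150\right)\right)^{2} = \left(-148 + 147\right)^{2} = \left(-1\right)^{2} = 1$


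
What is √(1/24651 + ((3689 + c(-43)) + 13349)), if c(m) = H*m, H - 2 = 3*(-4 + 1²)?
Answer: √1170713486910/8217 ≈ 131.68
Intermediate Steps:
H = -7 (H = 2 + 3*(-4 + 1²) = 2 + 3*(-4 + 1) = 2 + 3*(-3) = 2 - 9 = -7)
c(m) = -7*m
√(1/24651 + ((3689 + c(-43)) + 13349)) = √(1/24651 + ((3689 - 7*(-43)) + 13349)) = √(1/24651 + ((3689 + 301) + 13349)) = √(1/24651 + (3990 + 13349)) = √(1/24651 + 17339) = √(427423690/24651) = √1170713486910/8217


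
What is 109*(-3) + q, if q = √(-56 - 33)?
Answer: -327 + I*√89 ≈ -327.0 + 9.434*I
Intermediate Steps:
q = I*√89 (q = √(-89) = I*√89 ≈ 9.434*I)
109*(-3) + q = 109*(-3) + I*√89 = -327 + I*√89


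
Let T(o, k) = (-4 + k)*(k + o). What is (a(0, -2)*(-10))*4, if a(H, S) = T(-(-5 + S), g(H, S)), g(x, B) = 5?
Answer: -480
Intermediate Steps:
a(H, S) = 10 - S (a(H, S) = 5² - 4*5 - (-4)*(-5 + S) + 5*(-(-5 + S)) = 25 - 20 - 4*(5 - S) + 5*(5 - S) = 25 - 20 + (-20 + 4*S) + (25 - 5*S) = 10 - S)
(a(0, -2)*(-10))*4 = ((10 - 1*(-2))*(-10))*4 = ((10 + 2)*(-10))*4 = (12*(-10))*4 = -120*4 = -480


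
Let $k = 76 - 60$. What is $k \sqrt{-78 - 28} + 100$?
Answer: $100 + 16 i \sqrt{106} \approx 100.0 + 164.73 i$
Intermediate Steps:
$k = 16$ ($k = 76 - 60 = 16$)
$k \sqrt{-78 - 28} + 100 = 16 \sqrt{-78 - 28} + 100 = 16 \sqrt{-106} + 100 = 16 i \sqrt{106} + 100 = 100 + 16 i \sqrt{106}$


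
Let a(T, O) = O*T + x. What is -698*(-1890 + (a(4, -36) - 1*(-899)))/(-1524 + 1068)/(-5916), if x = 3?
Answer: 98767/337212 ≈ 0.29289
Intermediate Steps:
a(T, O) = 3 + O*T (a(T, O) = O*T + 3 = 3 + O*T)
-698*(-1890 + (a(4, -36) - 1*(-899)))/(-1524 + 1068)/(-5916) = -698*(-1890 + ((3 - 36*4) - 1*(-899)))/(-1524 + 1068)/(-5916) = -698*(-1890 + ((3 - 144) + 899))/(-456)*(-1)/5916 = -698*(-1890 + (-141 + 899))*(-1/456)*(-1)/5916 = -698*(-1890 + 758)*(-1/456)*(-1)/5916 = -698*(-1132*(-1/456))*(-1)/5916 = -98767*(-1)/(57*5916) = -698*(-283/674424) = 98767/337212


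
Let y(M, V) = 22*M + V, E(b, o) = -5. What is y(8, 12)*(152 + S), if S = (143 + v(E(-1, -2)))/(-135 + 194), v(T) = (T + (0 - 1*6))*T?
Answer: 1723208/59 ≈ 29207.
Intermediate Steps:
v(T) = T*(-6 + T) (v(T) = (T + (0 - 6))*T = (T - 6)*T = (-6 + T)*T = T*(-6 + T))
y(M, V) = V + 22*M
S = 198/59 (S = (143 - 5*(-6 - 5))/(-135 + 194) = (143 - 5*(-11))/59 = (143 + 55)*(1/59) = 198*(1/59) = 198/59 ≈ 3.3559)
y(8, 12)*(152 + S) = (12 + 22*8)*(152 + 198/59) = (12 + 176)*(9166/59) = 188*(9166/59) = 1723208/59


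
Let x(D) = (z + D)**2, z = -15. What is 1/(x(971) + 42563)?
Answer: 1/956499 ≈ 1.0455e-6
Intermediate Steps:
x(D) = (-15 + D)**2
1/(x(971) + 42563) = 1/((-15 + 971)**2 + 42563) = 1/(956**2 + 42563) = 1/(913936 + 42563) = 1/956499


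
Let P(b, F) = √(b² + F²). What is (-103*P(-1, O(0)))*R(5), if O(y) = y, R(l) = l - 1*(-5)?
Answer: -1030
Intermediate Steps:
R(l) = 5 + l (R(l) = l + 5 = 5 + l)
P(b, F) = √(F² + b²)
(-103*P(-1, O(0)))*R(5) = (-103*√(0² + (-1)²))*(5 + 5) = -103*√(0 + 1)*10 = -103*√1*10 = -103*1*10 = -103*10 = -1030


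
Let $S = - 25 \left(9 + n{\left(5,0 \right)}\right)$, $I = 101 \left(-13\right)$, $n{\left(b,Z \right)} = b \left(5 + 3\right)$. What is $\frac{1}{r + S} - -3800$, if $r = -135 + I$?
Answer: $\frac{10157399}{2673} \approx 3800.0$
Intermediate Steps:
$n{\left(b,Z \right)} = 8 b$ ($n{\left(b,Z \right)} = b 8 = 8 b$)
$I = -1313$
$r = -1448$ ($r = -135 - 1313 = -1448$)
$S = -1225$ ($S = - 25 \left(9 + 8 \cdot 5\right) = - 25 \left(9 + 40\right) = \left(-25\right) 49 = -1225$)
$\frac{1}{r + S} - -3800 = \frac{1}{-1448 - 1225} - -3800 = \frac{1}{-2673} + 3800 = - \frac{1}{2673} + 3800 = \frac{10157399}{2673}$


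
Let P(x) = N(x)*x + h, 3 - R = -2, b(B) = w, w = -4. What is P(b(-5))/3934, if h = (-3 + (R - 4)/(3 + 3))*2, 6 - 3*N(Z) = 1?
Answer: -37/11802 ≈ -0.0031351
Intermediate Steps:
b(B) = -4
R = 5 (R = 3 - 1*(-2) = 3 + 2 = 5)
N(Z) = 5/3 (N(Z) = 2 - 1/3*1 = 2 - 1/3 = 5/3)
h = -17/3 (h = (-3 + (5 - 4)/(3 + 3))*2 = (-3 + 1/6)*2 = -17/6*2 = -17/3 ≈ -5.6667)
P(x) = -17/3 + 5*x/3 (P(x) = 5*x/3 - 17/3 = -17/3 + 5*x/3)
P(b(-5))/3934 = (-17/3 + (5/3)*(-4))/3934 = (-17/3 - 20/3)*(1/3934) = -37/3*1/3934 = -37/11802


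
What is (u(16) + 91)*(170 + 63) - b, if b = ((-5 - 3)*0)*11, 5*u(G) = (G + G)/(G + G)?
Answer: 106248/5 ≈ 21250.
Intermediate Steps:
u(G) = ⅕ (u(G) = ((G + G)/(G + G))/5 = ((2*G)/((2*G)))/5 = ((2*G)*(1/(2*G)))/5 = (⅕)*1 = ⅕)
b = 0 (b = -8*0*11 = 0*11 = 0)
(u(16) + 91)*(170 + 63) - b = (⅕ + 91)*(170 + 63) - 1*0 = (456/5)*233 + 0 = 106248/5 + 0 = 106248/5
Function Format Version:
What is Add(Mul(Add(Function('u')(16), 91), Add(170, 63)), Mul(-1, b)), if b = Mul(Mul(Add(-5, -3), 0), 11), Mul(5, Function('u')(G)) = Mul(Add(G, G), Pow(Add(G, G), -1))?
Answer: Rational(106248, 5) ≈ 21250.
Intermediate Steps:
Function('u')(G) = Rational(1, 5) (Function('u')(G) = Mul(Rational(1, 5), Mul(Add(G, G), Pow(Add(G, G), -1))) = Mul(Rational(1, 5), Mul(Mul(2, G), Pow(Mul(2, G), -1))) = Mul(Rational(1, 5), Mul(Mul(2, G), Mul(Rational(1, 2), Pow(G, -1)))) = Mul(Rational(1, 5), 1) = Rational(1, 5))
b = 0 (b = Mul(Mul(-8, 0), 11) = Mul(0, 11) = 0)
Add(Mul(Add(Function('u')(16), 91), Add(170, 63)), Mul(-1, b)) = Add(Mul(Add(Rational(1, 5), 91), Add(170, 63)), Mul(-1, 0)) = Add(Mul(Rational(456, 5), 233), 0) = Add(Rational(106248, 5), 0) = Rational(106248, 5)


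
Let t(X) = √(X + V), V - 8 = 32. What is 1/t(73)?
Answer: √113/113 ≈ 0.094072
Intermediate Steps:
V = 40 (V = 8 + 32 = 40)
t(X) = √(40 + X) (t(X) = √(X + 40) = √(40 + X))
1/t(73) = 1/(√(40 + 73)) = 1/(√113) = √113/113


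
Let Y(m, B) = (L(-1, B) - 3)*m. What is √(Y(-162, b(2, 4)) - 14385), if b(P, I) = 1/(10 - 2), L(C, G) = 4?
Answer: I*√14547 ≈ 120.61*I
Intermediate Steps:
b(P, I) = ⅛ (b(P, I) = 1/8 = ⅛)
Y(m, B) = m (Y(m, B) = (4 - 3)*m = 1*m = m)
√(Y(-162, b(2, 4)) - 14385) = √(-162 - 14385) = √(-14547) = I*√14547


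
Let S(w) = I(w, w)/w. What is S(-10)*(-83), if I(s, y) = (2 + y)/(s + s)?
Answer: 83/25 ≈ 3.3200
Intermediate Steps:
I(s, y) = (2 + y)/(2*s) (I(s, y) = (2 + y)/((2*s)) = (2 + y)*(1/(2*s)) = (2 + y)/(2*s))
S(w) = (2 + w)/(2*w²) (S(w) = ((2 + w)/(2*w))/w = (2 + w)/(2*w²))
S(-10)*(-83) = ((½)*(2 - 10)/(-10)²)*(-83) = ((½)*(1/100)*(-8))*(-83) = -1/25*(-83) = 83/25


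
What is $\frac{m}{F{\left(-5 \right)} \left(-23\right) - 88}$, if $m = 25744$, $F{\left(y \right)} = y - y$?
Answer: $- \frac{3218}{11} \approx -292.55$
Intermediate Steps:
$F{\left(y \right)} = 0$
$\frac{m}{F{\left(-5 \right)} \left(-23\right) - 88} = \frac{25744}{0 \left(-23\right) - 88} = \frac{25744}{0 - 88} = \frac{25744}{-88} = 25744 \left(- \frac{1}{88}\right) = - \frac{3218}{11}$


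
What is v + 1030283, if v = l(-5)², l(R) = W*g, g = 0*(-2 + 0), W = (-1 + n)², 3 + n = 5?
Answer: 1030283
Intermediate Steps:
n = 2 (n = -3 + 5 = 2)
W = 1 (W = (-1 + 2)² = 1² = 1)
g = 0 (g = 0*(-2) = 0)
l(R) = 0 (l(R) = 1*0 = 0)
v = 0 (v = 0² = 0)
v + 1030283 = 0 + 1030283 = 1030283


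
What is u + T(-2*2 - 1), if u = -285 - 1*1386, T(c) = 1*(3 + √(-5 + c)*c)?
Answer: -1668 - 5*I*√10 ≈ -1668.0 - 15.811*I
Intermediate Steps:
T(c) = 3 + c*√(-5 + c) (T(c) = 1*(3 + c*√(-5 + c)) = 3 + c*√(-5 + c))
u = -1671 (u = -285 - 1386 = -1671)
u + T(-2*2 - 1) = -1671 + (3 + (-2*2 - 1)*√(-5 + (-2*2 - 1))) = -1671 + (3 + (-4 - 1)*√(-5 + (-4 - 1))) = -1671 + (3 - 5*√(-5 - 5)) = -1671 + (3 - 5*I*√10) = -1668 - 5*I*√10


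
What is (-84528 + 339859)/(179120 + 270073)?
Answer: 255331/449193 ≈ 0.56842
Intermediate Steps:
(-84528 + 339859)/(179120 + 270073) = 255331/449193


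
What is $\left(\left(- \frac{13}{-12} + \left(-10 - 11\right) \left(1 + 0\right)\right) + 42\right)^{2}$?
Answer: $\frac{70225}{144} \approx 487.67$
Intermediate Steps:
$\left(\left(- \frac{13}{-12} + \left(-10 - 11\right) \left(1 + 0\right)\right) + 42\right)^{2} = \left(\left(\left(-13\right) \left(- \frac{1}{12}\right) - 21\right) + 42\right)^{2} = \left(\left(\frac{13}{12} - 21\right) + 42\right)^{2} = \left(- \frac{239}{12} + 42\right)^{2} = \left(\frac{265}{12}\right)^{2} = \frac{70225}{144}$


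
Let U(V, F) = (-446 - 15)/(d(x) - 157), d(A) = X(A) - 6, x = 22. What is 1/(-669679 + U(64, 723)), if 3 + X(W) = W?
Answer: -144/96433315 ≈ -1.4933e-6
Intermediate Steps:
X(W) = -3 + W
d(A) = -9 + A (d(A) = (-3 + A) - 6 = -9 + A)
U(V, F) = 461/144 (U(V, F) = (-446 - 15)/((-9 + 22) - 157) = -461/(13 - 157) = -461/(-144) = -461*(-1/144) = 461/144)
1/(-669679 + U(64, 723)) = 1/(-669679 + 461/144) = 1/(-96433315/144) = -144/96433315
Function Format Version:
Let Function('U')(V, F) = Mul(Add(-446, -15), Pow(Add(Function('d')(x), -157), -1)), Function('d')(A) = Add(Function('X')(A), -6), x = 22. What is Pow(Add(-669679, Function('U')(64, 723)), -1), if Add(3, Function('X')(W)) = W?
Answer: Rational(-144, 96433315) ≈ -1.4933e-6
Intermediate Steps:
Function('X')(W) = Add(-3, W)
Function('d')(A) = Add(-9, A) (Function('d')(A) = Add(Add(-3, A), -6) = Add(-9, A))
Function('U')(V, F) = Rational(461, 144) (Function('U')(V, F) = Mul(Add(-446, -15), Pow(Add(Add(-9, 22), -157), -1)) = Mul(-461, Pow(Add(13, -157), -1)) = Mul(-461, Pow(-144, -1)) = Mul(-461, Rational(-1, 144)) = Rational(461, 144))
Pow(Add(-669679, Function('U')(64, 723)), -1) = Pow(Add(-669679, Rational(461, 144)), -1) = Pow(Rational(-96433315, 144), -1) = Rational(-144, 96433315)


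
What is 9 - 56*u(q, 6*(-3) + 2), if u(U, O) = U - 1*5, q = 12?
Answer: -383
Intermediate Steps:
u(U, O) = -5 + U (u(U, O) = U - 5 = -5 + U)
9 - 56*u(q, 6*(-3) + 2) = 9 - 56*(-5 + 12) = 9 - 56*7 = 9 - 392 = -383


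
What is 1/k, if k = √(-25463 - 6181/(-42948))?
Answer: -6*I*√1304639440399/1093578743 ≈ -0.0062668*I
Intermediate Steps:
k = I*√1304639440399/7158 (k = √(-25463 - 6181*(-1/42948)) = √(-25463 + 6181/42948) = √(-1093578743/42948) = I*√1304639440399/7158 ≈ 159.57*I)
1/k = 1/(I*√1304639440399/7158) = -6*I*√1304639440399/1093578743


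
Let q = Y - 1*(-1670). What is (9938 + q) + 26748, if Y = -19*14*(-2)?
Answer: 38888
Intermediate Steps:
Y = 532 (Y = -266*(-2) = 532)
q = 2202 (q = 532 - 1*(-1670) = 532 + 1670 = 2202)
(9938 + q) + 26748 = (9938 + 2202) + 26748 = 12140 + 26748 = 38888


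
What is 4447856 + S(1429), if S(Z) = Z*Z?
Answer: 6489897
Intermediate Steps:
S(Z) = Z²
4447856 + S(1429) = 4447856 + 1429² = 4447856 + 2042041 = 6489897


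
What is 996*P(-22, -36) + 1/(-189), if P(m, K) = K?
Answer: -6776785/189 ≈ -35856.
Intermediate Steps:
996*P(-22, -36) + 1/(-189) = 996*(-36) + 1/(-189) = -35856 - 1/189 = -6776785/189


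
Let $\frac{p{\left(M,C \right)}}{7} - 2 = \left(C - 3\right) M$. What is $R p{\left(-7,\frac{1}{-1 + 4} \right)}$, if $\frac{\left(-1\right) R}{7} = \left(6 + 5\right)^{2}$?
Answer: $- \frac{367598}{3} \approx -1.2253 \cdot 10^{5}$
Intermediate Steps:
$R = -847$ ($R = - 7 \left(6 + 5\right)^{2} = - 7 \cdot 11^{2} = \left(-7\right) 121 = -847$)
$p{\left(M,C \right)} = 14 + 7 M \left(-3 + C\right)$ ($p{\left(M,C \right)} = 14 + 7 \left(C - 3\right) M = 14 + 7 \left(-3 + C\right) M = 14 + 7 M \left(-3 + C\right)$)
$R p{\left(-7,\frac{1}{-1 + 4} \right)} = - 847 \left(14 - -147 + 7 \frac{1}{-1 + 4} \left(-7\right)\right) = - 847 \left(14 + 147 + 7 \cdot \frac{1}{3} \left(-7\right)\right) = - 847 \left(14 + 147 - \frac{49}{3}\right) = \left(-847\right) \frac{434}{3} = - \frac{367598}{3}$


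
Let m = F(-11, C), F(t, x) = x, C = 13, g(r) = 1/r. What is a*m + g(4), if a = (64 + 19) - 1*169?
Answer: -4471/4 ≈ -1117.8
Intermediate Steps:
a = -86 (a = 83 - 169 = -86)
m = 13
a*m + g(4) = -86*13 + 1/4 = -1118 + ¼ = -4471/4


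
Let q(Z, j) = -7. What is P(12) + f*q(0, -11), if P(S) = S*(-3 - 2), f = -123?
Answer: 801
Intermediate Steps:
P(S) = -5*S (P(S) = S*(-5) = -5*S)
P(12) + f*q(0, -11) = -5*12 - 123*(-7) = -60 + 861 = 801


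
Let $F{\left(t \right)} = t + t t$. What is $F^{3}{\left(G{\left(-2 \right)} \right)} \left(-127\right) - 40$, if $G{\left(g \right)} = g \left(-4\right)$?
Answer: $-47402536$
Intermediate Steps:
$G{\left(g \right)} = - 4 g$
$F{\left(t \right)} = t + t^{2}$
$F^{3}{\left(G{\left(-2 \right)} \right)} \left(-127\right) - 40 = \left(\left(-4\right) \left(-2\right) \left(1 - -8\right)\right)^{3} \left(-127\right) - 40 = \left(8 \left(1 + 8\right)\right)^{3} \left(-127\right) - 40 = \left(8 \cdot 9\right)^{3} \left(-127\right) - 40 = 72^{3} \left(-127\right) - 40 = 373248 \left(-127\right) - 40 = -47402496 - 40 = -47402536$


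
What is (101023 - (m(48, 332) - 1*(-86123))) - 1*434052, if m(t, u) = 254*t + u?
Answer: -431676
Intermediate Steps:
m(t, u) = u + 254*t
(101023 - (m(48, 332) - 1*(-86123))) - 1*434052 = (101023 - ((332 + 254*48) - 1*(-86123))) - 1*434052 = (101023 - ((332 + 12192) + 86123)) - 434052 = (101023 - (12524 + 86123)) - 434052 = (101023 - 1*98647) - 434052 = (101023 - 98647) - 434052 = 2376 - 434052 = -431676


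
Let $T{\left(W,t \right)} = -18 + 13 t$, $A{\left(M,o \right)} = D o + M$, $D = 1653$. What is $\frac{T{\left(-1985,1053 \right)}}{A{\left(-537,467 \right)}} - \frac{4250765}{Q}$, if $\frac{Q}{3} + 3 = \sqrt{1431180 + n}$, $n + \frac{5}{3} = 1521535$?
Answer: $- \frac{462676172967}{325393922942} - \frac{8501530 \sqrt{6643605}}{26574339} \approx -826.01$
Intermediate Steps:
$n = \frac{4564600}{3}$ ($n = - \frac{5}{3} + 1521535 = \frac{4564600}{3} \approx 1.5215 \cdot 10^{6}$)
$Q = -9 + 2 \sqrt{6643605}$ ($Q = -9 + 3 \sqrt{1431180 + \frac{4564600}{3}} = -9 + 3 \sqrt{\frac{8858140}{3}} = -9 + 3 \frac{2 \sqrt{6643605}}{3} = -9 + 2 \sqrt{6643605} \approx 5146.0$)
$A{\left(M,o \right)} = M + 1653 o$ ($A{\left(M,o \right)} = 1653 o + M = M + 1653 o$)
$\frac{T{\left(-1985,1053 \right)}}{A{\left(-537,467 \right)}} - \frac{4250765}{Q} = \frac{-18 + 13 \cdot 1053}{-537 + 1653 \cdot 467} - \frac{4250765}{-9 + 2 \sqrt{6643605}} = \frac{-18 + 13689}{-537 + 771951} - \frac{4250765}{-9 + 2 \sqrt{6643605}} = \frac{13671}{771414} - \frac{4250765}{-9 + 2 \sqrt{6643605}} = 13671 \cdot \frac{1}{771414} - \frac{4250765}{-9 + 2 \sqrt{6643605}} = \frac{651}{36734} - \frac{4250765}{-9 + 2 \sqrt{6643605}}$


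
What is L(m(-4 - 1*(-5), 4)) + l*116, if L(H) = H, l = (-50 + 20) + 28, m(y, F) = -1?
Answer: -233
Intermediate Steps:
l = -2 (l = -30 + 28 = -2)
L(m(-4 - 1*(-5), 4)) + l*116 = -1 - 2*116 = -1 - 232 = -233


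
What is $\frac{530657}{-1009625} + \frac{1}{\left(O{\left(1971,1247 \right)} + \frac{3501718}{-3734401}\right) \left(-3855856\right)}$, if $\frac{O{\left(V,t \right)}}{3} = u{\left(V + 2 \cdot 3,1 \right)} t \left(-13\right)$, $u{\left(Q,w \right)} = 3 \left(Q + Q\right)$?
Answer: $- \frac{400730086679274764642368533}{762426791248514822775736000} \approx -0.5256$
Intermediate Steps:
$u{\left(Q,w \right)} = 6 Q$ ($u{\left(Q,w \right)} = 3 \cdot 2 Q = 6 Q$)
$O{\left(V,t \right)} = - 39 t \left(36 + 6 V\right)$ ($O{\left(V,t \right)} = 3 \cdot 6 \left(V + 2 \cdot 3\right) t \left(-13\right) = 3 \cdot 6 \left(V + 6\right) t \left(-13\right) = 3 \cdot 6 \left(6 + V\right) t \left(-13\right) = 3 \left(36 + 6 V\right) t \left(-13\right) = 3 t \left(36 + 6 V\right) \left(-13\right) = 3 \left(- 13 t \left(36 + 6 V\right)\right) = - 39 t \left(36 + 6 V\right)$)
$\frac{530657}{-1009625} + \frac{1}{\left(O{\left(1971,1247 \right)} + \frac{3501718}{-3734401}\right) \left(-3855856\right)} = \frac{530657}{-1009625} + \frac{1}{\left(\left(-234\right) 1247 \left(6 + 1971\right) + \frac{3501718}{-3734401}\right) \left(-3855856\right)} = 530657 \left(- \frac{1}{1009625}\right) + \frac{1}{\left(-234\right) 1247 \cdot 1977 + 3501718 \left(- \frac{1}{3734401}\right)} \left(- \frac{1}{3855856}\right) = - \frac{530657}{1009625} + \frac{1}{-576884646 - \frac{318338}{339491}} \left(- \frac{1}{3855856}\right) = - \frac{530657}{1009625} + \frac{1}{- \frac{195847145673524}{339491}} \left(- \frac{1}{3855856}\right) = - \frac{530657}{1009625} - - \frac{339491}{755158391728131556544} = - \frac{530657}{1009625} + \frac{339491}{755158391728131556544} = - \frac{400730086679274764642368533}{762426791248514822775736000}$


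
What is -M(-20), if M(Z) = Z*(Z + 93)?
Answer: 1460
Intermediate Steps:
M(Z) = Z*(93 + Z)
-M(-20) = -(-20)*(93 - 20) = -(-20)*73 = -1*(-1460) = 1460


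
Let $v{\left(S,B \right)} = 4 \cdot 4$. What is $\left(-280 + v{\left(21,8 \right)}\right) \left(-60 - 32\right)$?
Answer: $24288$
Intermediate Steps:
$v{\left(S,B \right)} = 16$
$\left(-280 + v{\left(21,8 \right)}\right) \left(-60 - 32\right) = \left(-280 + 16\right) \left(-60 - 32\right) = \left(-264\right) \left(-92\right) = 24288$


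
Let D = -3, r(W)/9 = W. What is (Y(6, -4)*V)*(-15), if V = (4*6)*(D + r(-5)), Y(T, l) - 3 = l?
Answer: -17280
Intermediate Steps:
r(W) = 9*W
Y(T, l) = 3 + l
V = -1152 (V = (4*6)*(-3 + 9*(-5)) = 24*(-3 - 45) = 24*(-48) = -1152)
(Y(6, -4)*V)*(-15) = ((3 - 4)*(-1152))*(-15) = -1*(-1152)*(-15) = 1152*(-15) = -17280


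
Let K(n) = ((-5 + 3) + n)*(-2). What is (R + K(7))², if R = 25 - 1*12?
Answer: 9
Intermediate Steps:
K(n) = 4 - 2*n (K(n) = (-2 + n)*(-2) = 4 - 2*n)
R = 13 (R = 25 - 12 = 13)
(R + K(7))² = (13 + (4 - 2*7))² = (13 + (4 - 14))² = (13 - 10)² = 3² = 9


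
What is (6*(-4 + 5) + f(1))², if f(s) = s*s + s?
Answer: 64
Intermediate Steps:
f(s) = s + s² (f(s) = s² + s = s + s²)
(6*(-4 + 5) + f(1))² = (6*(-4 + 5) + 1*(1 + 1))² = (6*1 + 1*2)² = (6 + 2)² = 8² = 64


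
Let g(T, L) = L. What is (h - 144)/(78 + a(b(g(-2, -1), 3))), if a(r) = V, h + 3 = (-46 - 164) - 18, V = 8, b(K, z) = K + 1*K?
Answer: -375/86 ≈ -4.3605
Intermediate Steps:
b(K, z) = 2*K (b(K, z) = K + K = 2*K)
h = -231 (h = -3 + ((-46 - 164) - 18) = -3 + (-210 - 18) = -3 - 228 = -231)
a(r) = 8
(h - 144)/(78 + a(b(g(-2, -1), 3))) = (-231 - 144)/(78 + 8) = -375/86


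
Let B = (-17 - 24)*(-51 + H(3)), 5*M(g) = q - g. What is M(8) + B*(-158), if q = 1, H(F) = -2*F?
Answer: -1846237/5 ≈ -3.6925e+5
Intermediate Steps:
M(g) = ⅕ - g/5 (M(g) = (1 - g)/5 = ⅕ - g/5)
B = 2337 (B = (-17 - 24)*(-51 - 2*3) = -41*(-51 - 6) = -41*(-57) = 2337)
M(8) + B*(-158) = (⅕ - ⅕*8) + 2337*(-158) = (⅕ - 8/5) - 369246 = -7/5 - 369246 = -1846237/5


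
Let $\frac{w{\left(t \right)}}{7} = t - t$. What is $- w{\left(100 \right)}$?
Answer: $0$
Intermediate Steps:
$w{\left(t \right)} = 0$ ($w{\left(t \right)} = 7 \left(t - t\right) = 7 \cdot 0 = 0$)
$- w{\left(100 \right)} = \left(-1\right) 0 = 0$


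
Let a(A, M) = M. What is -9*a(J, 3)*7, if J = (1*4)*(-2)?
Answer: -189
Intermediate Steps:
J = -8 (J = 4*(-2) = -8)
-9*a(J, 3)*7 = -27*7 = -9*21 = -189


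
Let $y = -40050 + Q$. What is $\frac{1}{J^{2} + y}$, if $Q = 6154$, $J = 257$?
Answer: $\frac{1}{32153} \approx 3.1101 \cdot 10^{-5}$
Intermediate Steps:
$y = -33896$ ($y = -40050 + 6154 = -33896$)
$\frac{1}{J^{2} + y} = \frac{1}{257^{2} - 33896} = \frac{1}{66049 - 33896} = \frac{1}{32153}$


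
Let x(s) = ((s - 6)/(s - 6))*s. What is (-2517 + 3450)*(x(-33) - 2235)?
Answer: -2116044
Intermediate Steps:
x(s) = s (x(s) = ((-6 + s)/(-6 + s))*s = 1*s = s)
(-2517 + 3450)*(x(-33) - 2235) = (-2517 + 3450)*(-33 - 2235) = 933*(-2268) = -2116044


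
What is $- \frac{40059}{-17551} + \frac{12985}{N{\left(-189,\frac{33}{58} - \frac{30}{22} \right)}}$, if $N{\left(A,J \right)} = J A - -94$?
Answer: $\frac{30328204567}{546871609} \approx 55.458$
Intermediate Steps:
$N{\left(A,J \right)} = 94 + A J$ ($N{\left(A,J \right)} = A J + 94 = 94 + A J$)
$- \frac{40059}{-17551} + \frac{12985}{N{\left(-189,\frac{33}{58} - \frac{30}{22} \right)}} = - \frac{40059}{-17551} + \frac{12985}{94 - 189 \left(\frac{33}{58} - \frac{30}{22}\right)} = \left(-40059\right) \left(- \frac{1}{17551}\right) + \frac{12985}{94 - 189 \left(33 \cdot \frac{1}{58} - \frac{15}{11}\right)} = \frac{40059}{17551} + \frac{12985}{94 - 189 \left(\frac{33}{58} - \frac{15}{11}\right)} = \frac{40059}{17551} + \frac{12985}{94 - - \frac{95823}{638}} = \frac{40059}{17551} + \frac{12985}{94 + \frac{95823}{638}} = \frac{40059}{17551} + \frac{12985}{\frac{155795}{638}} = \frac{40059}{17551} + 12985 \cdot \frac{638}{155795} = \frac{40059}{17551} + \frac{1656886}{31159} = \frac{30328204567}{546871609}$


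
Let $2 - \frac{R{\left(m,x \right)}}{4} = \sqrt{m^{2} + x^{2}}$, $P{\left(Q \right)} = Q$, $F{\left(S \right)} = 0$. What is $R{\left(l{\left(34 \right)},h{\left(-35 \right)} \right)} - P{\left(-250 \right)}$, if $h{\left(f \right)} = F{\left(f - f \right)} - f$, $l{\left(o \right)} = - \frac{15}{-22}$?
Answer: $258 - \frac{50 \sqrt{949}}{11} \approx 117.97$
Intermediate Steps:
$l{\left(o \right)} = \frac{15}{22}$ ($l{\left(o \right)} = \left(-15\right) \left(- \frac{1}{22}\right) = \frac{15}{22}$)
$h{\left(f \right)} = - f$ ($h{\left(f \right)} = 0 - f = - f$)
$R{\left(m,x \right)} = 8 - 4 \sqrt{m^{2} + x^{2}}$
$R{\left(l{\left(34 \right)},h{\left(-35 \right)} \right)} - P{\left(-250 \right)} = \left(8 - 4 \sqrt{\left(\frac{15}{22}\right)^{2} + \left(\left(-1\right) \left(-35\right)\right)^{2}}\right) - -250 = \left(8 - 4 \sqrt{\frac{225}{484} + 35^{2}}\right) + 250 = \left(8 - 4 \sqrt{\frac{225}{484} + 1225}\right) + 250 = \left(8 - 4 \sqrt{\frac{593125}{484}}\right) + 250 = \left(8 - 4 \frac{25 \sqrt{949}}{22}\right) + 250 = \left(8 - \frac{50 \sqrt{949}}{11}\right) + 250 = 258 - \frac{50 \sqrt{949}}{11}$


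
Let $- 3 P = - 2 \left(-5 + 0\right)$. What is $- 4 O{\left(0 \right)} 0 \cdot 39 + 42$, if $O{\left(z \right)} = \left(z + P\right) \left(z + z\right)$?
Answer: $42$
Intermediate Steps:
$P = - \frac{10}{3}$ ($P = - \frac{\left(-2\right) \left(-5 + 0\right)}{3} = - \frac{\left(-2\right) \left(-5\right)}{3} = \left(- \frac{1}{3}\right) 10 = - \frac{10}{3} \approx -3.3333$)
$O{\left(z \right)} = 2 z \left(- \frac{10}{3} + z\right)$ ($O{\left(z \right)} = \left(z - \frac{10}{3}\right) \left(z + z\right) = \left(- \frac{10}{3} + z\right) 2 z = 2 z \left(- \frac{10}{3} + z\right)$)
$- 4 O{\left(0 \right)} 0 \cdot 39 + 42 = - 4 \cdot \frac{2}{3} \cdot 0 \left(-10 + 3 \cdot 0\right) 0 \cdot 39 + 42 = - 4 \cdot \frac{2}{3} \cdot 0 \left(-10 + 0\right) 0 \cdot 39 + 42 = - 4 \cdot \frac{2}{3} \cdot 0 \left(-10\right) 0 \cdot 39 + 42 = \left(-4\right) 0 \cdot 0 \cdot 39 + 42 = 0 \cdot 0 \cdot 39 + 42 = 0 \cdot 39 + 42 = 0 + 42 = 42$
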